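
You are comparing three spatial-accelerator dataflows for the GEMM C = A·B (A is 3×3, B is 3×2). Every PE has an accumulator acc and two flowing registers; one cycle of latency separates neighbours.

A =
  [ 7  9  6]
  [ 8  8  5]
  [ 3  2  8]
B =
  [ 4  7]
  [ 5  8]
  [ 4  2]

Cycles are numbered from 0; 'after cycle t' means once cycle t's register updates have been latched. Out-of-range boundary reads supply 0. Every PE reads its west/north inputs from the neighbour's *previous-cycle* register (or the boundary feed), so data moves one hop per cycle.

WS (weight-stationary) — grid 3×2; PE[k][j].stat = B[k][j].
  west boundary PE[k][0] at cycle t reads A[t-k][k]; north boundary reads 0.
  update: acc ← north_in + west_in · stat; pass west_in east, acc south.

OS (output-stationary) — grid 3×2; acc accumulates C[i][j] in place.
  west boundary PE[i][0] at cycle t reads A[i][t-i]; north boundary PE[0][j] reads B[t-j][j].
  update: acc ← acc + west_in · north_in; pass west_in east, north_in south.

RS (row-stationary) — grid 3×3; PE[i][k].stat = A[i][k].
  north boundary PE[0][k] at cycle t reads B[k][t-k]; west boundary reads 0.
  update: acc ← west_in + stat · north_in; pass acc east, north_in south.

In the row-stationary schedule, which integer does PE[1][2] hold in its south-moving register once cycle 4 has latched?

Tracing RS — 3×3 array, target PE[1][2]:
  after 0 — PE[0][2] acc=0, pass-E 0, pass-S 0
  after 0 — PE[1][1] acc=0, pass-E 0, pass-S 0
  after 0 — PE[1][2] acc=0, pass-E 0, pass-S 0
  after 1 — PE[0][2] acc=0, pass-E 0, pass-S 0
  after 1 — PE[1][1] acc=0, pass-E 0, pass-S 0
  after 1 — PE[1][2] acc=0, pass-E 0, pass-S 0
  after 2 — PE[0][2] acc=97, pass-E 97, pass-S 4
  after 2 — PE[1][1] acc=72, pass-E 72, pass-S 5
  after 2 — PE[1][2] acc=0, pass-E 0, pass-S 0
  after 3 — PE[0][2] acc=133, pass-E 133, pass-S 2
  after 3 — PE[1][1] acc=120, pass-E 120, pass-S 8
  after 3 — PE[1][2] acc=92, pass-E 92, pass-S 4
  after 4 — PE[0][2] acc=0, pass-E 0, pass-S 0
  after 4 — PE[1][1] acc=0, pass-E 0, pass-S 0
  after 4 — PE[1][2] acc=130, pass-E 130, pass-S 2

register = 2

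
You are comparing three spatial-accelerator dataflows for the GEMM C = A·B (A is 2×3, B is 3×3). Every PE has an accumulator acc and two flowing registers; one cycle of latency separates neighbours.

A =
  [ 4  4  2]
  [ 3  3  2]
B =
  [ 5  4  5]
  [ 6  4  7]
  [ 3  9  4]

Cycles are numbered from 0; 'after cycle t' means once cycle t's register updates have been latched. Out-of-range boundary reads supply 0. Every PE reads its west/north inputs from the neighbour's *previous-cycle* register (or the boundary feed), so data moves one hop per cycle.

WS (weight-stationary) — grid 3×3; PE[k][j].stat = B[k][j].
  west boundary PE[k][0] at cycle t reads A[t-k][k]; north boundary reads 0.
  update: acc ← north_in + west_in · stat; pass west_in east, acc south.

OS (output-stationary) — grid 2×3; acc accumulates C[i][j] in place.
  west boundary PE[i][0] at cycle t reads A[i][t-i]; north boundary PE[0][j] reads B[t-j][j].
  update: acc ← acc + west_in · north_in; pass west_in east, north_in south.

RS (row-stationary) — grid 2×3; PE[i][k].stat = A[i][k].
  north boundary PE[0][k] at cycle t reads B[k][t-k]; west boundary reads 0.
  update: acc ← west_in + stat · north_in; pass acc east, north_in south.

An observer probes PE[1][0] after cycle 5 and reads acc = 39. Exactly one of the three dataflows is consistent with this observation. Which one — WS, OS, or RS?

dataflow = OS

WS [3×3] PE[1][0] across cycles:
  step 0 · PE1,0: acc=0; fwd→0 fwd↓0
  step 1 · PE1,0: acc=44; fwd→4 fwd↓44
  step 2 · PE1,0: acc=33; fwd→3 fwd↓33
  step 3 · PE1,0: acc=0; fwd→0 fwd↓0
  step 4 · PE1,0: acc=0; fwd→0 fwd↓0
  step 5 · PE1,0: acc=0; fwd→0 fwd↓0
OS [2×3] PE[1][0] across cycles:
  step 0 · PE1,0: acc=0; fwd→0 fwd↓0
  step 1 · PE1,0: acc=15; fwd→3 fwd↓5
  step 2 · PE1,0: acc=33; fwd→3 fwd↓6
  step 3 · PE1,0: acc=39; fwd→2 fwd↓3
  step 4 · PE1,0: acc=39; fwd→0 fwd↓0
  step 5 · PE1,0: acc=39; fwd→0 fwd↓0
RS [2×3] PE[1][0] across cycles:
  step 0 · PE1,0: acc=0; fwd→0 fwd↓0
  step 1 · PE1,0: acc=15; fwd→15 fwd↓5
  step 2 · PE1,0: acc=12; fwd→12 fwd↓4
  step 3 · PE1,0: acc=15; fwd→15 fwd↓5
  step 4 · PE1,0: acc=0; fwd→0 fwd↓0
  step 5 · PE1,0: acc=0; fwd→0 fwd↓0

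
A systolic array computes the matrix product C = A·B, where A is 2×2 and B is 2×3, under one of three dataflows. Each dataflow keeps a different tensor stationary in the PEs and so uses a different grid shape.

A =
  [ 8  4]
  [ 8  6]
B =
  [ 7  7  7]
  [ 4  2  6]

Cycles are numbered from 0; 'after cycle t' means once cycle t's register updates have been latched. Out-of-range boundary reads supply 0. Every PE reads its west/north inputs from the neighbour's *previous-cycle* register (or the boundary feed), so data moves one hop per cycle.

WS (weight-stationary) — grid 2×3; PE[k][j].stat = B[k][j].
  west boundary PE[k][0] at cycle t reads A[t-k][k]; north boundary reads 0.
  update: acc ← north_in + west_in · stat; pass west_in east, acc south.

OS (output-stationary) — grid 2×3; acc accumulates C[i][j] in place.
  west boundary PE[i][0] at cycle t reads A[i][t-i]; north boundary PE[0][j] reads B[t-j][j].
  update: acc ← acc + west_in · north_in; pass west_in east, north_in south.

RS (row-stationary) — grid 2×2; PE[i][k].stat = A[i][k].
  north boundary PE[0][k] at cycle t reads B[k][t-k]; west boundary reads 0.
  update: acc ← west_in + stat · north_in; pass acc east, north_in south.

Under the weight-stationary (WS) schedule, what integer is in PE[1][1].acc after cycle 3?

PE[1][1].acc = 68

Tracing WS — 2×3 array, target PE[1][1]:
  [0] (0,1) acc=0 (h:0 v:0)
  [0] (1,0) acc=0 (h:0 v:0)
  [0] (1,1) acc=0 (h:0 v:0)
  [1] (0,1) acc=56 (h:8 v:56)
  [1] (1,0) acc=72 (h:4 v:72)
  [1] (1,1) acc=0 (h:0 v:0)
  [2] (0,1) acc=56 (h:8 v:56)
  [2] (1,0) acc=80 (h:6 v:80)
  [2] (1,1) acc=64 (h:4 v:64)
  [3] (0,1) acc=0 (h:0 v:0)
  [3] (1,0) acc=0 (h:0 v:0)
  [3] (1,1) acc=68 (h:6 v:68)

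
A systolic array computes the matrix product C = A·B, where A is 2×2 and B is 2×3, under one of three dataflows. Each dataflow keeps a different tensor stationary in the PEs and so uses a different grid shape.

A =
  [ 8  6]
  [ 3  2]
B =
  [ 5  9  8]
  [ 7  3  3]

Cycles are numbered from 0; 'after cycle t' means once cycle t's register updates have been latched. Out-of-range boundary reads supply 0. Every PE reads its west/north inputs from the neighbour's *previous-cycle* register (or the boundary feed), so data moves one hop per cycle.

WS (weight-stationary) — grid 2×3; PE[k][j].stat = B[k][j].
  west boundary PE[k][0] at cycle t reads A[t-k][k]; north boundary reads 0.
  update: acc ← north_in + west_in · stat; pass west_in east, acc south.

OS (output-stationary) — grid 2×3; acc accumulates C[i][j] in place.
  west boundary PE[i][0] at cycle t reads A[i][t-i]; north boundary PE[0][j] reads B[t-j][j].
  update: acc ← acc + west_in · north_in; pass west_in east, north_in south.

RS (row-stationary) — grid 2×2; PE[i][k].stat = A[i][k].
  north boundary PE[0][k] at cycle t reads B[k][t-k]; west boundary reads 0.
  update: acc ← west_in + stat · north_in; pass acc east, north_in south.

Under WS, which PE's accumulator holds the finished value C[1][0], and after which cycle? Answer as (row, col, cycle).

(row, col, cycle) = (1, 0, 2)

WS: C[1][0] accumulates in PE[1][0]:
  t=0 PE[1][0]: acc=0 h=0 v=0
  t=1 PE[1][0]: acc=82 h=6 v=82
  t=2 PE[1][0]: acc=29 h=2 v=29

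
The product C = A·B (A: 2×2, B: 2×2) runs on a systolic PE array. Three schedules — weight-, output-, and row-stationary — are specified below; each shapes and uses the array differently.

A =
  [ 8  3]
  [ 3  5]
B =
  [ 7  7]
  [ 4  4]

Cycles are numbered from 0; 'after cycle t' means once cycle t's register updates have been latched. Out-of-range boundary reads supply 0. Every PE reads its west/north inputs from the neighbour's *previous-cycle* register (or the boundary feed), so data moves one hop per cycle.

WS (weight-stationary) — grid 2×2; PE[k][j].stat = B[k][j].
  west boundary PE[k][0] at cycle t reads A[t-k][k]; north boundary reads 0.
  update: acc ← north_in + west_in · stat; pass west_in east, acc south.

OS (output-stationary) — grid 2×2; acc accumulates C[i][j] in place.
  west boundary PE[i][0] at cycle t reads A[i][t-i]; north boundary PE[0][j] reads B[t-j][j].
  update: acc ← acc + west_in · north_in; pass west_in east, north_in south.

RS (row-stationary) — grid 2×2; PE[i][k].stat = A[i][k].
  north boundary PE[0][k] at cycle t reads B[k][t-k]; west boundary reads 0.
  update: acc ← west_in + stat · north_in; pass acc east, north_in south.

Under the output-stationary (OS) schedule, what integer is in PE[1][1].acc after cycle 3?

Tracing OS — 2×2 array, target PE[1][1]:
  0: (0,1).acc=0  regs=<0,0>
  0: (1,0).acc=0  regs=<0,0>
  0: (1,1).acc=0  regs=<0,0>
  1: (0,1).acc=56  regs=<8,7>
  1: (1,0).acc=21  regs=<3,7>
  1: (1,1).acc=0  regs=<0,0>
  2: (0,1).acc=68  regs=<3,4>
  2: (1,0).acc=41  regs=<5,4>
  2: (1,1).acc=21  regs=<3,7>
  3: (0,1).acc=68  regs=<0,0>
  3: (1,0).acc=41  regs=<0,0>
  3: (1,1).acc=41  regs=<5,4>

PE[1][1].acc = 41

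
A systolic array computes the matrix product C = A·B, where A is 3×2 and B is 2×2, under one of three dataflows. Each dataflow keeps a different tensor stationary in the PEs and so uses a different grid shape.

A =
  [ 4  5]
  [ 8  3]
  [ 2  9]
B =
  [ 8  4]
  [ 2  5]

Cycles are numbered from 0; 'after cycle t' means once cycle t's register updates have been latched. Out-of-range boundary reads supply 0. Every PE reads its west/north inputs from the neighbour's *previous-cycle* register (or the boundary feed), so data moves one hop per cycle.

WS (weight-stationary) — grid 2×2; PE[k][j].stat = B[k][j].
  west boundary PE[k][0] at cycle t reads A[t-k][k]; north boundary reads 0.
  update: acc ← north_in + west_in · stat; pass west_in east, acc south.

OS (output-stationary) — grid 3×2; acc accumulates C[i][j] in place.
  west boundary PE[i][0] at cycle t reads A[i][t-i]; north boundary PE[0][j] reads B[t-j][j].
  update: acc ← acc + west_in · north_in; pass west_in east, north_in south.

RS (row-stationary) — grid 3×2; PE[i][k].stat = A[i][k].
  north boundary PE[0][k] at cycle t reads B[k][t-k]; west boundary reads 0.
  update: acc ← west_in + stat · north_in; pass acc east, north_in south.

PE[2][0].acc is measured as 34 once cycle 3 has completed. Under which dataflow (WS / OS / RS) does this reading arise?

dataflow = OS

— WS: 2×2 array has no PE[2][0].
OS [3×2] PE[2][0] across cycles:
  0: (2,0).acc=0  regs=<0,0>
  1: (2,0).acc=0  regs=<0,0>
  2: (2,0).acc=16  regs=<2,8>
  3: (2,0).acc=34  regs=<9,2>
RS [3×2] PE[2][0] across cycles:
  0: (2,0).acc=0  regs=<0,0>
  1: (2,0).acc=0  regs=<0,0>
  2: (2,0).acc=16  regs=<16,8>
  3: (2,0).acc=8  regs=<8,4>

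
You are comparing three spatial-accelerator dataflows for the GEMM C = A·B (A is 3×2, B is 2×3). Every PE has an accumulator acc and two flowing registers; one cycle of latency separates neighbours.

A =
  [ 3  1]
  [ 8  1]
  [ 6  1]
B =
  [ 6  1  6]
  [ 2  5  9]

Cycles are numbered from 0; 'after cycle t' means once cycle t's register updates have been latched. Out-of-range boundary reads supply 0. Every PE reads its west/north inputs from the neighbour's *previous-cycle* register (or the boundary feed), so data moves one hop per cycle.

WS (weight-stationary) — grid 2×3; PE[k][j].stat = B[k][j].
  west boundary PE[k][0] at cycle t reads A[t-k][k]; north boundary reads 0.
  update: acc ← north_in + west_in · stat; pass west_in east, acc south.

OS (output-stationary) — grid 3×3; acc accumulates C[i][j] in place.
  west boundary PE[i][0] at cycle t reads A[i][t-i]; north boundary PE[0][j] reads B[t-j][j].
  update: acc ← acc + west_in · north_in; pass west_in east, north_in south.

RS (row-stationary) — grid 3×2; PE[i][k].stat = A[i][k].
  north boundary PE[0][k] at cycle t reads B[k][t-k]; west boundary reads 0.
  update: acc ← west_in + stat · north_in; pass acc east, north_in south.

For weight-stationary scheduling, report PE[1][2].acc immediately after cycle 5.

WS 2×3: PE[1][2] cycle-by-cycle (with neighbour feeds):
  after 0 — PE[0][2] acc=0, pass-E 0, pass-S 0
  after 0 — PE[1][1] acc=0, pass-E 0, pass-S 0
  after 0 — PE[1][2] acc=0, pass-E 0, pass-S 0
  after 1 — PE[0][2] acc=0, pass-E 0, pass-S 0
  after 1 — PE[1][1] acc=0, pass-E 0, pass-S 0
  after 1 — PE[1][2] acc=0, pass-E 0, pass-S 0
  after 2 — PE[0][2] acc=18, pass-E 3, pass-S 18
  after 2 — PE[1][1] acc=8, pass-E 1, pass-S 8
  after 2 — PE[1][2] acc=0, pass-E 0, pass-S 0
  after 3 — PE[0][2] acc=48, pass-E 8, pass-S 48
  after 3 — PE[1][1] acc=13, pass-E 1, pass-S 13
  after 3 — PE[1][2] acc=27, pass-E 1, pass-S 27
  after 4 — PE[0][2] acc=36, pass-E 6, pass-S 36
  after 4 — PE[1][1] acc=11, pass-E 1, pass-S 11
  after 4 — PE[1][2] acc=57, pass-E 1, pass-S 57
  after 5 — PE[0][2] acc=0, pass-E 0, pass-S 0
  after 5 — PE[1][1] acc=0, pass-E 0, pass-S 0
  after 5 — PE[1][2] acc=45, pass-E 1, pass-S 45

PE[1][2].acc = 45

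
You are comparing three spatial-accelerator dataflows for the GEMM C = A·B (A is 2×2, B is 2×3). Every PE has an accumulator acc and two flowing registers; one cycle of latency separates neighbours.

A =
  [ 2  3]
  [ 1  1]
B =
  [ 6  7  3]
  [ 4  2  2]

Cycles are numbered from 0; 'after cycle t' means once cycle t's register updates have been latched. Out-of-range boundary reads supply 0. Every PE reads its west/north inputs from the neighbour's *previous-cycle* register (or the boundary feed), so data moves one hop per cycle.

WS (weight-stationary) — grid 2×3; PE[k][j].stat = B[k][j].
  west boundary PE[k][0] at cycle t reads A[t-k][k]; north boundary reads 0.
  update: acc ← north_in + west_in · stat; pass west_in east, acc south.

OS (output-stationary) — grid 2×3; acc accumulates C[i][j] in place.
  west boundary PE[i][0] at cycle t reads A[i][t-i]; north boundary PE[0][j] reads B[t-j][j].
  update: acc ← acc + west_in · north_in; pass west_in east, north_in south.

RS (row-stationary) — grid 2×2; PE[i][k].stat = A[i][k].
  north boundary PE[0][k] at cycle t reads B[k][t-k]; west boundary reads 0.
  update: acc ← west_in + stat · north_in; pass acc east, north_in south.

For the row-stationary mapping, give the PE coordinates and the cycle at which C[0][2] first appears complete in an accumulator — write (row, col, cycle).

RS: C[0][2] accumulates in PE[0][1]:
  0: (0,1).acc=0  regs=<0,0>
  1: (0,1).acc=24  regs=<24,4>
  2: (0,1).acc=20  regs=<20,2>
  3: (0,1).acc=12  regs=<12,2>

(row, col, cycle) = (0, 1, 3)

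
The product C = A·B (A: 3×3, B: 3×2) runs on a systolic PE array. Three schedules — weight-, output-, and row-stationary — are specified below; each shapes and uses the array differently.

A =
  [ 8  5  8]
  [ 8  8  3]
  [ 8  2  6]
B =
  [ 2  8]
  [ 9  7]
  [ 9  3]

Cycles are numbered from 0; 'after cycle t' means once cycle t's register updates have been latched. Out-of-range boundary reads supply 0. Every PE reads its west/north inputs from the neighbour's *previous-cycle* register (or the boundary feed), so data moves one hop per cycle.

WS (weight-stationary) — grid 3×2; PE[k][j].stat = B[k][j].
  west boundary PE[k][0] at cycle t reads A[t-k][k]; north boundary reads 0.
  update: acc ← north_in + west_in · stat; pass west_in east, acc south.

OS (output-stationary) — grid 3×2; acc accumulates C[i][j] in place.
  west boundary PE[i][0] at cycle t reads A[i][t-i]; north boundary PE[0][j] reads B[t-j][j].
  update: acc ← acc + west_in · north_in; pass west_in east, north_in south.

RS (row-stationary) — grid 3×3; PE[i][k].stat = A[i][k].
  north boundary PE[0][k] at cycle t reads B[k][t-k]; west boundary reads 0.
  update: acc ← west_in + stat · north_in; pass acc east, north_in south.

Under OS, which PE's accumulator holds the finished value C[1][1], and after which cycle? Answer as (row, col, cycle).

(row, col, cycle) = (1, 1, 4)

OS — PE[1][1] is where C[1][1] collects:
  @0  [1,1]  acc 0  |  →0  ↓0
  @1  [1,1]  acc 0  |  →0  ↓0
  @2  [1,1]  acc 64  |  →8  ↓8
  @3  [1,1]  acc 120  |  →8  ↓7
  @4  [1,1]  acc 129  |  →3  ↓3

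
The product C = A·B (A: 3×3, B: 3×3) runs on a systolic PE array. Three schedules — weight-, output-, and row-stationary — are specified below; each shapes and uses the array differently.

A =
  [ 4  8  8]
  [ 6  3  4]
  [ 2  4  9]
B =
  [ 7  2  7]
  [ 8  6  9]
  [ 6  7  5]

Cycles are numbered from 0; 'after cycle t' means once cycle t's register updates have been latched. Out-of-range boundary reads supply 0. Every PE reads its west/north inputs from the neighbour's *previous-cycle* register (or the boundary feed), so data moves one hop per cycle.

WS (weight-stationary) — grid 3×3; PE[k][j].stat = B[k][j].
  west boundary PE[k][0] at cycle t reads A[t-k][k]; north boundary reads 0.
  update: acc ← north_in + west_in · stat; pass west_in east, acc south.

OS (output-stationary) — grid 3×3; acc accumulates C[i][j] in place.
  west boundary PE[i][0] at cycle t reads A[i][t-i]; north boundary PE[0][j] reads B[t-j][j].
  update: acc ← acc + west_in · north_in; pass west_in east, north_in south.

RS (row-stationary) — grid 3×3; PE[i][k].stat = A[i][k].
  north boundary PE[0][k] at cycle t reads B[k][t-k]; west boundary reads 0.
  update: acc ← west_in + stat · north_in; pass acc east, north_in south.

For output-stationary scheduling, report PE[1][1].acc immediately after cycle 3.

PE[1][1].acc = 30

OS 3×3: PE[1][1] cycle-by-cycle (with neighbour feeds):
  cycle 0: PE[0][1] → acc 0, east 0, south 0
  cycle 0: PE[1][0] → acc 0, east 0, south 0
  cycle 0: PE[1][1] → acc 0, east 0, south 0
  cycle 1: PE[0][1] → acc 8, east 4, south 2
  cycle 1: PE[1][0] → acc 42, east 6, south 7
  cycle 1: PE[1][1] → acc 0, east 0, south 0
  cycle 2: PE[0][1] → acc 56, east 8, south 6
  cycle 2: PE[1][0] → acc 66, east 3, south 8
  cycle 2: PE[1][1] → acc 12, east 6, south 2
  cycle 3: PE[0][1] → acc 112, east 8, south 7
  cycle 3: PE[1][0] → acc 90, east 4, south 6
  cycle 3: PE[1][1] → acc 30, east 3, south 6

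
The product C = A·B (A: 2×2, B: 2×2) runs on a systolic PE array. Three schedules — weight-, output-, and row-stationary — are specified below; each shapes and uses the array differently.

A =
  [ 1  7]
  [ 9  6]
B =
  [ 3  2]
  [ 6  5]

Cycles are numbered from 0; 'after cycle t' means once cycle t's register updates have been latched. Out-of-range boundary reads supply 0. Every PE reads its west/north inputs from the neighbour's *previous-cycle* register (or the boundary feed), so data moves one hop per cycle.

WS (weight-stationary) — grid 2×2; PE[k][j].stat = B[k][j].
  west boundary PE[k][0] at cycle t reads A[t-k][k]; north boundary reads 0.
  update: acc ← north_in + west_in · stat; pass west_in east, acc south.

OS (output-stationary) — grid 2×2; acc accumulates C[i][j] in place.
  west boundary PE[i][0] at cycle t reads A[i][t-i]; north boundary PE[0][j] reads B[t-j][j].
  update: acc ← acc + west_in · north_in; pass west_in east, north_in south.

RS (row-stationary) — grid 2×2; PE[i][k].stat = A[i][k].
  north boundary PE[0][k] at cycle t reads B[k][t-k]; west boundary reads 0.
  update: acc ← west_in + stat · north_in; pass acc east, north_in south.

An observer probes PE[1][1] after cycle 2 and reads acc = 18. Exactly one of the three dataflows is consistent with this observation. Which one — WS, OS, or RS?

WS (2×2 grid), PE[1][1]:
  after 0 — PE[1][1] acc=0, pass-E 0, pass-S 0
  after 1 — PE[1][1] acc=0, pass-E 0, pass-S 0
  after 2 — PE[1][1] acc=37, pass-E 7, pass-S 37
OS (2×2 grid), PE[1][1]:
  after 0 — PE[1][1] acc=0, pass-E 0, pass-S 0
  after 1 — PE[1][1] acc=0, pass-E 0, pass-S 0
  after 2 — PE[1][1] acc=18, pass-E 9, pass-S 2
RS (2×2 grid), PE[1][1]:
  after 0 — PE[1][1] acc=0, pass-E 0, pass-S 0
  after 1 — PE[1][1] acc=0, pass-E 0, pass-S 0
  after 2 — PE[1][1] acc=63, pass-E 63, pass-S 6

dataflow = OS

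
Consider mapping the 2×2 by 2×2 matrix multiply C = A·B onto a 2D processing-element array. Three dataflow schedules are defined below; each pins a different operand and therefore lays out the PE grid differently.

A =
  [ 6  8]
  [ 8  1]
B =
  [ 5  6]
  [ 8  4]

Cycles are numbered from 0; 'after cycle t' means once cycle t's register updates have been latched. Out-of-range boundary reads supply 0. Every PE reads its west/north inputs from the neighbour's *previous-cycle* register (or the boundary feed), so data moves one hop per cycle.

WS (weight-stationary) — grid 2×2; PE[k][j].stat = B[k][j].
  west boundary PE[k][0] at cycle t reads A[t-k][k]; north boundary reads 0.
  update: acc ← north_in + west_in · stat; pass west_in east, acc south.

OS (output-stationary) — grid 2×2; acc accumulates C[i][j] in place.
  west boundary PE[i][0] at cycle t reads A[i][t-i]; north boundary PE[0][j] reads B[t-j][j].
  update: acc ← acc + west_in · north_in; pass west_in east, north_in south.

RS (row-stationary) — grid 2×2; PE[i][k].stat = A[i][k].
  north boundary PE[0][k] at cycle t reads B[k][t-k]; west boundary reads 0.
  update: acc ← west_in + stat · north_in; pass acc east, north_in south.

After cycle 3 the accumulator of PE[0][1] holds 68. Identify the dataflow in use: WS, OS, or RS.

— WS: 2×2; PE[0][1] trace:
  @0  [0,1]  acc 0  |  →0  ↓0
  @1  [0,1]  acc 36  |  →6  ↓36
  @2  [0,1]  acc 48  |  →8  ↓48
  @3  [0,1]  acc 0  |  →0  ↓0
— OS: 2×2; PE[0][1] trace:
  @0  [0,1]  acc 0  |  →0  ↓0
  @1  [0,1]  acc 36  |  →6  ↓6
  @2  [0,1]  acc 68  |  →8  ↓4
  @3  [0,1]  acc 68  |  →0  ↓0
— RS: 2×2; PE[0][1] trace:
  @0  [0,1]  acc 0  |  →0  ↓0
  @1  [0,1]  acc 94  |  →94  ↓8
  @2  [0,1]  acc 68  |  →68  ↓4
  @3  [0,1]  acc 0  |  →0  ↓0

dataflow = OS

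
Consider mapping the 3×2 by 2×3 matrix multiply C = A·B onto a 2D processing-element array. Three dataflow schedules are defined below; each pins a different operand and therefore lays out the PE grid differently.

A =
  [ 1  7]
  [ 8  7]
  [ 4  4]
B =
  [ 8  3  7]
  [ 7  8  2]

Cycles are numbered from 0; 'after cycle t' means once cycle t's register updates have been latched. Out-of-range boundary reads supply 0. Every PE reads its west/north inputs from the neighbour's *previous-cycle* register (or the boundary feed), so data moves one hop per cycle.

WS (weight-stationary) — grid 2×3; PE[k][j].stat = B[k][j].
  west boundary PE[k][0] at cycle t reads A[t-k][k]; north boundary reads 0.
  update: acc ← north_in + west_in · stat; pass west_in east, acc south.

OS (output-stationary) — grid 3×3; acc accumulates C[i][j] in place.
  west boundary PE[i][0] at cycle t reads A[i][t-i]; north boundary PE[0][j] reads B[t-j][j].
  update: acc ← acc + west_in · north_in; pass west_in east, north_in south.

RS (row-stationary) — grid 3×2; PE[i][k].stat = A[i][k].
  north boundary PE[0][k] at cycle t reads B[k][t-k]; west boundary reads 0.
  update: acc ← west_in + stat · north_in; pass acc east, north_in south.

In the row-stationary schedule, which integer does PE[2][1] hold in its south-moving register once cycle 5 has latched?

register = 2

Tracing RS — 3×2 array, target PE[2][1]:
  step 0 · PE1,1: acc=0; fwd→0 fwd↓0
  step 0 · PE2,0: acc=0; fwd→0 fwd↓0
  step 0 · PE2,1: acc=0; fwd→0 fwd↓0
  step 1 · PE1,1: acc=0; fwd→0 fwd↓0
  step 1 · PE2,0: acc=0; fwd→0 fwd↓0
  step 1 · PE2,1: acc=0; fwd→0 fwd↓0
  step 2 · PE1,1: acc=113; fwd→113 fwd↓7
  step 2 · PE2,0: acc=32; fwd→32 fwd↓8
  step 2 · PE2,1: acc=0; fwd→0 fwd↓0
  step 3 · PE1,1: acc=80; fwd→80 fwd↓8
  step 3 · PE2,0: acc=12; fwd→12 fwd↓3
  step 3 · PE2,1: acc=60; fwd→60 fwd↓7
  step 4 · PE1,1: acc=70; fwd→70 fwd↓2
  step 4 · PE2,0: acc=28; fwd→28 fwd↓7
  step 4 · PE2,1: acc=44; fwd→44 fwd↓8
  step 5 · PE1,1: acc=0; fwd→0 fwd↓0
  step 5 · PE2,0: acc=0; fwd→0 fwd↓0
  step 5 · PE2,1: acc=36; fwd→36 fwd↓2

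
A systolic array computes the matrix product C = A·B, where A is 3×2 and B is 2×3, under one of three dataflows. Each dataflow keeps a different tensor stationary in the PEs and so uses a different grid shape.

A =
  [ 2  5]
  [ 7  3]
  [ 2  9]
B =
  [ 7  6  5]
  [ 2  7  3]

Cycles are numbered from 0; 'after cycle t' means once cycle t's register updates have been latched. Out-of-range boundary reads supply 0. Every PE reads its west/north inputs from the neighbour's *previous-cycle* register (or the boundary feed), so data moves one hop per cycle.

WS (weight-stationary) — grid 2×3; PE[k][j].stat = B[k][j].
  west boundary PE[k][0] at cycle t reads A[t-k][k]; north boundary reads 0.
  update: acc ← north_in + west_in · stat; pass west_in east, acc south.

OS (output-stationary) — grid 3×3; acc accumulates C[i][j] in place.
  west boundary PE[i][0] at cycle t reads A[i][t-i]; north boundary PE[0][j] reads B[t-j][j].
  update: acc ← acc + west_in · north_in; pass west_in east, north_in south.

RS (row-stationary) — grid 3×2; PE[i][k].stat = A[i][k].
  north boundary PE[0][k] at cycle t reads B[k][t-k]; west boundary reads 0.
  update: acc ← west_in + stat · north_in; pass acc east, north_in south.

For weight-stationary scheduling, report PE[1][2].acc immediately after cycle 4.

WS (2×3). Following PE[1][2] plus its west/north inputs:
  cycle 0: PE[0][2] → acc 0, east 0, south 0
  cycle 0: PE[1][1] → acc 0, east 0, south 0
  cycle 0: PE[1][2] → acc 0, east 0, south 0
  cycle 1: PE[0][2] → acc 0, east 0, south 0
  cycle 1: PE[1][1] → acc 0, east 0, south 0
  cycle 1: PE[1][2] → acc 0, east 0, south 0
  cycle 2: PE[0][2] → acc 10, east 2, south 10
  cycle 2: PE[1][1] → acc 47, east 5, south 47
  cycle 2: PE[1][2] → acc 0, east 0, south 0
  cycle 3: PE[0][2] → acc 35, east 7, south 35
  cycle 3: PE[1][1] → acc 63, east 3, south 63
  cycle 3: PE[1][2] → acc 25, east 5, south 25
  cycle 4: PE[0][2] → acc 10, east 2, south 10
  cycle 4: PE[1][1] → acc 75, east 9, south 75
  cycle 4: PE[1][2] → acc 44, east 3, south 44

PE[1][2].acc = 44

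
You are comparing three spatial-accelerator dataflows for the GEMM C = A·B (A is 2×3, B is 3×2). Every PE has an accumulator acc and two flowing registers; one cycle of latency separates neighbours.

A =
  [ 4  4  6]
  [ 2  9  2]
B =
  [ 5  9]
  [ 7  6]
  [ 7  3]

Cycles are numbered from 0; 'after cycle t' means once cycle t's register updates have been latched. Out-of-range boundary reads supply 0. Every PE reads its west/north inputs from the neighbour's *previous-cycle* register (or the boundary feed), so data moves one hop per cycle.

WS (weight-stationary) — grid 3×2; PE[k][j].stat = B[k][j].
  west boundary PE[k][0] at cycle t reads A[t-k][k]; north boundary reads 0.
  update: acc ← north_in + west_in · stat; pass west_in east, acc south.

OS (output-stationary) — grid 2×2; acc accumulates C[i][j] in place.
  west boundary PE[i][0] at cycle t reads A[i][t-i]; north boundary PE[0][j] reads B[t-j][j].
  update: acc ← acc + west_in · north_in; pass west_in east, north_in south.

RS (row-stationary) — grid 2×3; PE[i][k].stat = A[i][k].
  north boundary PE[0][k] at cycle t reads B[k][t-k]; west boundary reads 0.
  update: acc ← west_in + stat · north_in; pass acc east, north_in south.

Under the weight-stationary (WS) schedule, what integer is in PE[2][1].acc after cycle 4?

WS on a 3×2 grid — tracing PE[2][1] and its feeders:
  0: (1,1).acc=0  regs=<0,0>
  0: (2,0).acc=0  regs=<0,0>
  0: (2,1).acc=0  regs=<0,0>
  1: (1,1).acc=0  regs=<0,0>
  1: (2,0).acc=0  regs=<0,0>
  1: (2,1).acc=0  regs=<0,0>
  2: (1,1).acc=60  regs=<4,60>
  2: (2,0).acc=90  regs=<6,90>
  2: (2,1).acc=0  regs=<0,0>
  3: (1,1).acc=72  regs=<9,72>
  3: (2,0).acc=87  regs=<2,87>
  3: (2,1).acc=78  regs=<6,78>
  4: (1,1).acc=0  regs=<0,0>
  4: (2,0).acc=0  regs=<0,0>
  4: (2,1).acc=78  regs=<2,78>

PE[2][1].acc = 78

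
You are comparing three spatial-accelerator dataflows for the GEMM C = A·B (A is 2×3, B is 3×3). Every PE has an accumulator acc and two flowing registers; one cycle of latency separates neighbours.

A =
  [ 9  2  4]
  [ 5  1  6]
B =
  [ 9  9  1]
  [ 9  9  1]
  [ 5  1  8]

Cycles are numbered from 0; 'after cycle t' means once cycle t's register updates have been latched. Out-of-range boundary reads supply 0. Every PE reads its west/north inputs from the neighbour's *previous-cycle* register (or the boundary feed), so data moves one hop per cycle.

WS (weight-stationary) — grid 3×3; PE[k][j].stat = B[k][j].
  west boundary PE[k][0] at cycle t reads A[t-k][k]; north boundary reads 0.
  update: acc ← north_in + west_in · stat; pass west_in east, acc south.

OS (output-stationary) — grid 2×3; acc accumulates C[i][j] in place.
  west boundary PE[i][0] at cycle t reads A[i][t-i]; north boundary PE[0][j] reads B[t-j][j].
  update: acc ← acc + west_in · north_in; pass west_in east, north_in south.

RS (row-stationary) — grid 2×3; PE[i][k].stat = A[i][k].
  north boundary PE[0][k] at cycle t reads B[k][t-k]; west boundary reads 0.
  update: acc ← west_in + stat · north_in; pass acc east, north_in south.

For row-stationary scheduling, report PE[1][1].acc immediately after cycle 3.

PE[1][1].acc = 54

RS 2×3: PE[1][1] cycle-by-cycle (with neighbour feeds):
  after 0 — PE[0][1] acc=0, pass-E 0, pass-S 0
  after 0 — PE[1][0] acc=0, pass-E 0, pass-S 0
  after 0 — PE[1][1] acc=0, pass-E 0, pass-S 0
  after 1 — PE[0][1] acc=99, pass-E 99, pass-S 9
  after 1 — PE[1][0] acc=45, pass-E 45, pass-S 9
  after 1 — PE[1][1] acc=0, pass-E 0, pass-S 0
  after 2 — PE[0][1] acc=99, pass-E 99, pass-S 9
  after 2 — PE[1][0] acc=45, pass-E 45, pass-S 9
  after 2 — PE[1][1] acc=54, pass-E 54, pass-S 9
  after 3 — PE[0][1] acc=11, pass-E 11, pass-S 1
  after 3 — PE[1][0] acc=5, pass-E 5, pass-S 1
  after 3 — PE[1][1] acc=54, pass-E 54, pass-S 9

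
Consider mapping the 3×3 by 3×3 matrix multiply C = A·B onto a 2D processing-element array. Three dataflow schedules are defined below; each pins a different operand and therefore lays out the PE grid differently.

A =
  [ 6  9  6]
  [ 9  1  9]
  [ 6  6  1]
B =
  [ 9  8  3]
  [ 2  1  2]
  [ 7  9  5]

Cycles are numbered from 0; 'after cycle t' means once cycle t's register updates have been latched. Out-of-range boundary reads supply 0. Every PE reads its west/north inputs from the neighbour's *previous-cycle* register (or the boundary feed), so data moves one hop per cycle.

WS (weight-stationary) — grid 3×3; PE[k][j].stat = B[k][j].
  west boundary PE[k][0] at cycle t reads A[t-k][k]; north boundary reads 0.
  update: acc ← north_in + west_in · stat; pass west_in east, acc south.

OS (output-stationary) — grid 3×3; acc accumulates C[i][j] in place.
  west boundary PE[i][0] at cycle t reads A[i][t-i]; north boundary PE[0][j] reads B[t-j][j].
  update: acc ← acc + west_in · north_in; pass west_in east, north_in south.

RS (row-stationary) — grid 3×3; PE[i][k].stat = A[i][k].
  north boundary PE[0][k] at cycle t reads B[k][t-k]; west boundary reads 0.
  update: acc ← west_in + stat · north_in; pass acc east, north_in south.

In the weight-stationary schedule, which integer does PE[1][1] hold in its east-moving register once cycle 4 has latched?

register = 6

Tracing WS — 3×3 array, target PE[1][1]:
  c0 r0c1: 0 / 0 / 0
  c0 r1c0: 0 / 0 / 0
  c0 r1c1: 0 / 0 / 0
  c1 r0c1: 48 / 6 / 48
  c1 r1c0: 72 / 9 / 72
  c1 r1c1: 0 / 0 / 0
  c2 r0c1: 72 / 9 / 72
  c2 r1c0: 83 / 1 / 83
  c2 r1c1: 57 / 9 / 57
  c3 r0c1: 48 / 6 / 48
  c3 r1c0: 66 / 6 / 66
  c3 r1c1: 73 / 1 / 73
  c4 r0c1: 0 / 0 / 0
  c4 r1c0: 0 / 0 / 0
  c4 r1c1: 54 / 6 / 54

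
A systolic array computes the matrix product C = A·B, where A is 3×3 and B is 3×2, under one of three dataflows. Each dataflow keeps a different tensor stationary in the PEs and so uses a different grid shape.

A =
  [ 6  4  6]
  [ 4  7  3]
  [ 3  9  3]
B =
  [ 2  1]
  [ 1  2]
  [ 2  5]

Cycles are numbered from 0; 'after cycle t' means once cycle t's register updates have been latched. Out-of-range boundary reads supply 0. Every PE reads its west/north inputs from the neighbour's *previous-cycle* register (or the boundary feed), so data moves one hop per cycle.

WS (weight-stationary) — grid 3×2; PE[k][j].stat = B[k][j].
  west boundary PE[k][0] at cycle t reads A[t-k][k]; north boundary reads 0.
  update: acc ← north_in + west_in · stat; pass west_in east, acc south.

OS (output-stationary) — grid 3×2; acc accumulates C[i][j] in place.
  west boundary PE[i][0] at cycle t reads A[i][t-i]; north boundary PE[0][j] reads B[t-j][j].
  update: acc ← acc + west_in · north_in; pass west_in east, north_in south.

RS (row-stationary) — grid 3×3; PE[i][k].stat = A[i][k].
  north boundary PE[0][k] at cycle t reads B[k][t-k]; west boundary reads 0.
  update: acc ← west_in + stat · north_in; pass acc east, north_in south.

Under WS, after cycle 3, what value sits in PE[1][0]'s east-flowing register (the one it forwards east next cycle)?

register = 9

WS on a 3×2 grid — tracing PE[1][0] and its feeders:
  c0 r0c0: 12 / 6 / 12
  c0 r1c0: 0 / 0 / 0
  c1 r0c0: 8 / 4 / 8
  c1 r1c0: 16 / 4 / 16
  c2 r0c0: 6 / 3 / 6
  c2 r1c0: 15 / 7 / 15
  c3 r0c0: 0 / 0 / 0
  c3 r1c0: 15 / 9 / 15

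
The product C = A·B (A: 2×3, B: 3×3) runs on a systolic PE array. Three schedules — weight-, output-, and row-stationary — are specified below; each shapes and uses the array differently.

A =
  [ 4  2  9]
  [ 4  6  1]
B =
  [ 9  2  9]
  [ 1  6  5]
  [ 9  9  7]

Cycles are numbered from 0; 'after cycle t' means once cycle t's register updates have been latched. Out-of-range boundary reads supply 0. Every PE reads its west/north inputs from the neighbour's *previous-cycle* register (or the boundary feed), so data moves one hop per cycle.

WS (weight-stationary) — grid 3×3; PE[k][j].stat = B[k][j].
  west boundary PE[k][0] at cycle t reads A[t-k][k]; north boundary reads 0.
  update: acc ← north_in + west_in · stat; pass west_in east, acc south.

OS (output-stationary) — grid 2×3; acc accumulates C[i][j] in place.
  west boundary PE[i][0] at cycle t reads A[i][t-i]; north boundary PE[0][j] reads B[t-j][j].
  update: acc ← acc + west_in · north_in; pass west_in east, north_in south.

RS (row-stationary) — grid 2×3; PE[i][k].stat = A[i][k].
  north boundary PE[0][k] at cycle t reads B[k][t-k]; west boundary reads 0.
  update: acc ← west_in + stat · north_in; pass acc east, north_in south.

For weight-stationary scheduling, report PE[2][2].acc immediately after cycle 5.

WS (3×3). Following PE[2][2] plus its west/north inputs:
  [0] (1,2) acc=0 (h:0 v:0)
  [0] (2,1) acc=0 (h:0 v:0)
  [0] (2,2) acc=0 (h:0 v:0)
  [1] (1,2) acc=0 (h:0 v:0)
  [1] (2,1) acc=0 (h:0 v:0)
  [1] (2,2) acc=0 (h:0 v:0)
  [2] (1,2) acc=0 (h:0 v:0)
  [2] (2,1) acc=0 (h:0 v:0)
  [2] (2,2) acc=0 (h:0 v:0)
  [3] (1,2) acc=46 (h:2 v:46)
  [3] (2,1) acc=101 (h:9 v:101)
  [3] (2,2) acc=0 (h:0 v:0)
  [4] (1,2) acc=66 (h:6 v:66)
  [4] (2,1) acc=53 (h:1 v:53)
  [4] (2,2) acc=109 (h:9 v:109)
  [5] (1,2) acc=0 (h:0 v:0)
  [5] (2,1) acc=0 (h:0 v:0)
  [5] (2,2) acc=73 (h:1 v:73)

PE[2][2].acc = 73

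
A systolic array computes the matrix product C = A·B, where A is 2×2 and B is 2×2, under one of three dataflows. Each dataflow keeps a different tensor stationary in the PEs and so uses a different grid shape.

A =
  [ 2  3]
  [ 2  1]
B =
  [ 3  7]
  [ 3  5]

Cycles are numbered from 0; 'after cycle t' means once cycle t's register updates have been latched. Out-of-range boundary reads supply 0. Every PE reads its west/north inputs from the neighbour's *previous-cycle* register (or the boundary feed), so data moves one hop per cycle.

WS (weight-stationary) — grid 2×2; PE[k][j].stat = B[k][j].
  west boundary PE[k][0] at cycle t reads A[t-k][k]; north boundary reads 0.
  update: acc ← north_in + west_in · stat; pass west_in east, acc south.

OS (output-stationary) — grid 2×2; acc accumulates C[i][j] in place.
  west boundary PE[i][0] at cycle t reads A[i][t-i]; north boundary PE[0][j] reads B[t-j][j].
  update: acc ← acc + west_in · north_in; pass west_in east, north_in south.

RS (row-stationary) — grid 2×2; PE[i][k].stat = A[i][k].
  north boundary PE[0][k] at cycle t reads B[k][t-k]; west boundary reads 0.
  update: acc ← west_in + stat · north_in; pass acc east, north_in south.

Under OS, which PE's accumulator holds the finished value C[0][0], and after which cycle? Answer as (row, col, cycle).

(row, col, cycle) = (0, 0, 1)

OS: C[0][0] accumulates in PE[0][0]:
  cycle 0: PE[0][0] → acc 6, east 2, south 3
  cycle 1: PE[0][0] → acc 15, east 3, south 3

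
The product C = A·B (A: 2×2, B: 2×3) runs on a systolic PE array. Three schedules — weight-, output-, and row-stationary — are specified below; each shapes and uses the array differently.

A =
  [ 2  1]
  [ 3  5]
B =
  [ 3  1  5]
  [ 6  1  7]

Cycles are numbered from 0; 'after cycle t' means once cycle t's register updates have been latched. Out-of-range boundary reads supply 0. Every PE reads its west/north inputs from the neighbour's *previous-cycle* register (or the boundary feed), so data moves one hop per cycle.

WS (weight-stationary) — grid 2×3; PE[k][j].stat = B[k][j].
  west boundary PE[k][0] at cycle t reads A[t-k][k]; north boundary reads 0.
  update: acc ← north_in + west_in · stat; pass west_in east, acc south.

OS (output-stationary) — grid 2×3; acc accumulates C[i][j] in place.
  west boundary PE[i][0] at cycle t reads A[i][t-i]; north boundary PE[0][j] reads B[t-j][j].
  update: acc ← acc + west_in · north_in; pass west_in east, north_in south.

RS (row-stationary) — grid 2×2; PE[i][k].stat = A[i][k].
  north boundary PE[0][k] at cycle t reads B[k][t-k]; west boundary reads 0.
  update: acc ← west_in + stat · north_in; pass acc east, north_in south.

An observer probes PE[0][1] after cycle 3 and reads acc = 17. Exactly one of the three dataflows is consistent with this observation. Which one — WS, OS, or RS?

— WS: 2×3; PE[0][1] trace:
  0: (0,1).acc=0  regs=<0,0>
  1: (0,1).acc=2  regs=<2,2>
  2: (0,1).acc=3  regs=<3,3>
  3: (0,1).acc=0  regs=<0,0>
— OS: 2×3; PE[0][1] trace:
  0: (0,1).acc=0  regs=<0,0>
  1: (0,1).acc=2  regs=<2,1>
  2: (0,1).acc=3  regs=<1,1>
  3: (0,1).acc=3  regs=<0,0>
— RS: 2×2; PE[0][1] trace:
  0: (0,1).acc=0  regs=<0,0>
  1: (0,1).acc=12  regs=<12,6>
  2: (0,1).acc=3  regs=<3,1>
  3: (0,1).acc=17  regs=<17,7>

dataflow = RS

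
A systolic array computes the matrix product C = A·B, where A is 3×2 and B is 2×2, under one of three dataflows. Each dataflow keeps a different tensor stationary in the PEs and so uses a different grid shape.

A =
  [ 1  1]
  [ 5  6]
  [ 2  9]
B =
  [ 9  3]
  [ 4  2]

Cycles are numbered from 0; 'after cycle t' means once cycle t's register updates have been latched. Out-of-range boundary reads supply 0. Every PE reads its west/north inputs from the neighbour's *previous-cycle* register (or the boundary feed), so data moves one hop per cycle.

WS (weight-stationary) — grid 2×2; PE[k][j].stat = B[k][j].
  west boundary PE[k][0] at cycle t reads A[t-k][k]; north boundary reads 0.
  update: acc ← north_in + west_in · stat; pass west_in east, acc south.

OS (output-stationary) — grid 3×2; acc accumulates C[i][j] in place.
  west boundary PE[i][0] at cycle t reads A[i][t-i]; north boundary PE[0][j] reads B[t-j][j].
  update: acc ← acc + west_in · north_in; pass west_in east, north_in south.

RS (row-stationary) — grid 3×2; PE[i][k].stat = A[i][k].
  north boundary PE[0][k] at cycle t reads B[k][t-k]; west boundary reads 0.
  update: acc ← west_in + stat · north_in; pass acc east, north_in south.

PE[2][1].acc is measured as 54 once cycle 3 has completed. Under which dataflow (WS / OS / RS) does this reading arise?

— WS: 2×2 array has no PE[2][1].
OS [3×2] PE[2][1] across cycles:
  after 0 — PE[2][1] acc=0, pass-E 0, pass-S 0
  after 1 — PE[2][1] acc=0, pass-E 0, pass-S 0
  after 2 — PE[2][1] acc=0, pass-E 0, pass-S 0
  after 3 — PE[2][1] acc=6, pass-E 2, pass-S 3
RS [3×2] PE[2][1] across cycles:
  after 0 — PE[2][1] acc=0, pass-E 0, pass-S 0
  after 1 — PE[2][1] acc=0, pass-E 0, pass-S 0
  after 2 — PE[2][1] acc=0, pass-E 0, pass-S 0
  after 3 — PE[2][1] acc=54, pass-E 54, pass-S 4

dataflow = RS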